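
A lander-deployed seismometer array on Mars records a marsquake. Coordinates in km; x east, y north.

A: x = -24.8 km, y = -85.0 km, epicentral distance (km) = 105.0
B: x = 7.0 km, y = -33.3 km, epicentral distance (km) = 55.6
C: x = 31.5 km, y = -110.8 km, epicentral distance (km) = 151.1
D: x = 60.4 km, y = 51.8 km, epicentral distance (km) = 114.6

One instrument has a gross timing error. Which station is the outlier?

Solve using three stations at a time. Using A, C, D (subtract circle equations pairwise → linear system) gives (x, y) ≈ (-48.8, 17.2).
Distances from that point to each station vs reported:
  A: calculated 104.9 vs reported 105.0 → residual 0.1 km
  B: calculated 75.2 vs reported 55.6 → residual 19.6 km
  C: calculated 151.1 vs reported 151.1 → residual 0.0 km
  D: calculated 114.5 vs reported 114.6 → residual 0.1 km
A, C, D are mutually consistent (residuals ≈ 0); B is off by 19.6 km.

B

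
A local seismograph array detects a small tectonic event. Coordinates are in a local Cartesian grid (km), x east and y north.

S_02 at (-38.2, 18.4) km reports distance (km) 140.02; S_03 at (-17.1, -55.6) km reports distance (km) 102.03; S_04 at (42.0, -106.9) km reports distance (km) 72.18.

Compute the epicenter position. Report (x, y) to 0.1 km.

Circle about each station: (x + 38.2)² + (y − 18.4)² = 140.02²; (x + 17.1)² + (y + 55.6)² = 102.03²; (x − 42.0)² + (y + 106.9)² = 72.18².
Subtracting pairs of circle equations eliminates x²+y² and gives linear equations (the radical axes):
42.2 x − 148.0 y = 10781.45
160.4 x − 250.6 y = 25789.46
Solving the 2×2 system: x ≈ 84.7, y ≈ -48.7 km.
Check against S_02 (with the unrounded x, y): √((x + 38.2)²+(y − 18.4)²) = 140.02 ≈ 140.02 km. ✓

(84.7, -48.7)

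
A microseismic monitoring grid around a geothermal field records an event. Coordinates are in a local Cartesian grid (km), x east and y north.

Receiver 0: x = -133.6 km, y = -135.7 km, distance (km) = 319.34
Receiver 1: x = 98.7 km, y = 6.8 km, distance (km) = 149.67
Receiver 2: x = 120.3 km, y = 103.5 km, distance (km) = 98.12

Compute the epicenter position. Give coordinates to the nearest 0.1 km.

Circle about each station: (x + 133.6)² + (y + 135.7)² = 319.34²; (x − 98.7)² + (y − 6.8)² = 149.67²; (x − 120.3)² + (y − 103.5)² = 98.12².
Subtracting the Receiver 0 equation from the Receiver 1 and Receiver 2 equations removes the quadratic terms:
464.6 x + 285.0 y = 53101.41
507.8 x + 478.4 y = 81271.39
Solving the 2×2 system: x ≈ 28.9, y ≈ 139.2 km.
Check against Receiver 0 (with the unrounded x, y): √((x + 133.6)²+(y + 135.7)²) = 319.34 ≈ 319.34 km. ✓

28.9 km east, 139.2 km north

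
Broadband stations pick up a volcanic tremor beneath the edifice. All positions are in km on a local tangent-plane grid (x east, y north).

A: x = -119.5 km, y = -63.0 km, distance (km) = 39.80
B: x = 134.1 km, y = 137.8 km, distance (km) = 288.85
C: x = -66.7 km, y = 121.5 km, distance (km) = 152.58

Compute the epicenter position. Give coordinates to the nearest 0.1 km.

Circle about each station: (x + 119.5)² + (y + 63.0)² = 39.80²; (x − 134.1)² + (y − 137.8)² = 288.85²; (x + 66.7)² + (y − 121.5)² = 152.58².
Subtracting pairs of circle equations eliminates x²+y² and gives linear equations (the radical axes):
507.2 x + 401.6 y = -63127.88
105.6 x + 369.0 y = -20734.73
Solving the 2×2 system: x ≈ -103.4, y ≈ -26.6 km.
Check against A (with the unrounded x, y): √((x + 119.5)²+(y + 63.0)²) = 39.80 ≈ 39.80 km. ✓

(-103.4, -26.6)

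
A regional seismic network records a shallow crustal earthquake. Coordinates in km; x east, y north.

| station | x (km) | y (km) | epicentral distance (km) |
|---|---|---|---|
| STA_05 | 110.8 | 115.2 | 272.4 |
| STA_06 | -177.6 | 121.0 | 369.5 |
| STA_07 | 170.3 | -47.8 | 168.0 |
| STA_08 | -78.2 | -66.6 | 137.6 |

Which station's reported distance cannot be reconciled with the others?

STA_06

Solve using three stations at a time. Using STA_05, STA_07, STA_08 (subtract circle equations pairwise → linear system) gives (x, y) ≈ (34.1, -146.2).
Distances from that point to each station vs reported:
  STA_05: calculated 272.4 vs reported 272.4 → residual 0.0 km
  STA_06: calculated 340.9 vs reported 369.5 → residual 28.6 km
  STA_07: calculated 168.0 vs reported 168.0 → residual 0.0 km
  STA_08: calculated 137.6 vs reported 137.6 → residual 0.0 km
STA_05, STA_07, STA_08 are mutually consistent (residuals ≈ 0); STA_06 is off by 28.6 km.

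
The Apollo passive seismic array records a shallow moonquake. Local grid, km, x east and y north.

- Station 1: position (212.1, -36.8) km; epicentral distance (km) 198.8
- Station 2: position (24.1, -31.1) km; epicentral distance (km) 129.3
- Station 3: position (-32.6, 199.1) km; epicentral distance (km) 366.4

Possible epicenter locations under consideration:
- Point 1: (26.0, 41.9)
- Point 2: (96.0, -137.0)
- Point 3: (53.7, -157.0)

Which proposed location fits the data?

For each candidate, compare |candidate − station| to the reported distance:
Point 1: residuals Station 1 3.3, Station 2 56.3, Station 3 198.6 → max 198.6 km
Point 2: residuals Station 1 45.4, Station 2 1.3, Station 3 6.5 → max 45.4 km
Point 3: residuals Station 1 0.0, Station 2 0.0, Station 3 0.0 → max 0.0 km
Only Point 3 has all residuals ≈ 0.

Point 3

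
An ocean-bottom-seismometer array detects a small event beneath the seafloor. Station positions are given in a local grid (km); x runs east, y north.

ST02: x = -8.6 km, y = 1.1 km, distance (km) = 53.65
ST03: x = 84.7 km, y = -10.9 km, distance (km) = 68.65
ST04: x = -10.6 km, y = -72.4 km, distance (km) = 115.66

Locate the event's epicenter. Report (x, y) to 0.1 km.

Circle about each station: (x + 8.6)² + (y − 1.1)² = 53.65²; (x − 84.7)² + (y + 10.9)² = 68.65²; (x + 10.6)² + (y + 72.4)² = 115.66².
Subtracting pairs of circle equations eliminates x²+y² and gives linear equations (the radical axes):
186.6 x − 24.0 y = 5383.23
-4.0 x − 147.0 y = -5219.96
Solving the 2×2 system: x ≈ 33.3, y ≈ 34.6 km.

33.3 km east, 34.6 km north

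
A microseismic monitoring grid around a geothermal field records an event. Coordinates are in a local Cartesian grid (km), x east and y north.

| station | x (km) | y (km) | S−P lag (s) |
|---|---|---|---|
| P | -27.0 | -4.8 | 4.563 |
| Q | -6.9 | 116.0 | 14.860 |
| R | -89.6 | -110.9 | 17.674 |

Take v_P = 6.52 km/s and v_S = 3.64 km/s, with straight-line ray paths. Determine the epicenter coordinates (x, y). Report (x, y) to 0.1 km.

Distance from S−P lag: d = Δt · v_P v_S / (v_P − v_S) = Δt · (6.52·3.64)/(6.52−3.64) ≈ 8.2406·Δt.
So d_P = 37.60, d_Q = 122.45, d_R = 145.64 km.
Circle about each station: (x + 27.0)² + (y + 4.8)² = 37.60²; (x + 6.9)² + (y − 116.0)² = 122.45²; (x + 89.6)² + (y + 110.9)² = 145.64².
Subtracting pairs of circle equations eliminates x²+y² and gives linear equations (the radical axes):
40.2 x + 241.6 y = -828.67
-125.2 x − 212.2 y = -222.32
Solving the 2×2 system: x ≈ 10.6, y ≈ -5.2 km.

10.6 km east, -5.2 km north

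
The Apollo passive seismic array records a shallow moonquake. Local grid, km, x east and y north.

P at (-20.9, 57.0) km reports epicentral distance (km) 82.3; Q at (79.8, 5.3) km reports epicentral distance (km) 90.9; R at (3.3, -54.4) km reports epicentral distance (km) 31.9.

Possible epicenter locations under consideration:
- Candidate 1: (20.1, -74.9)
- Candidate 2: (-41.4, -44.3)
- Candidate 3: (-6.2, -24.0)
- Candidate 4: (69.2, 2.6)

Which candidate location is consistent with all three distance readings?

Candidate 3

For each candidate, compare |candidate − station| to the reported distance:
Candidate 1: residuals P 55.8, Q 9.1, R 5.4 → max 55.8 km
Candidate 2: residuals P 21.1, Q 40.1, R 13.9 → max 40.1 km
Candidate 3: residuals P 0.0, Q 0.0, R 0.1 → max 0.1 km
Candidate 4: residuals P 22.9, Q 80.0, R 55.2 → max 80.0 km
Only Candidate 3 has all residuals ≈ 0.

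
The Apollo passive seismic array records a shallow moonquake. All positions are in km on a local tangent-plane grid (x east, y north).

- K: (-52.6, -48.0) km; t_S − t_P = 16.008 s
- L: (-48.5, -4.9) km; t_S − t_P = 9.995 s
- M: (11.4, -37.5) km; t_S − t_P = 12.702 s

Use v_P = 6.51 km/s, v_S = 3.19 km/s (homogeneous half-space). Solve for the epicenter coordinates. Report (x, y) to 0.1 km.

-5.2 km east, 40.2 km north

Distance from S−P lag: d = Δt · v_P v_S / (v_P − v_S) = Δt · (6.51·3.19)/(6.51−3.19) ≈ 6.2551·Δt.
So d_K = 100.13, d_L = 62.52, d_M = 79.45 km.
Circle about each station: (x + 52.6)² + (y + 48.0)² = 100.13²; (x + 48.5)² + (y + 4.9)² = 62.52²; (x − 11.4)² + (y + 37.5)² = 79.45².
Subtracting pairs of circle equations eliminates x²+y² and gives linear equations (the radical axes):
8.2 x + 86.2 y = 3422.77
128.0 x + 21.0 y = 179.16
Solving the 2×2 system: x ≈ -5.2, y ≈ 40.2 km.
Check against K (with the unrounded x, y): √((x + 52.6)²+(y + 48.0)²) = 100.13 ≈ 100.13 km. ✓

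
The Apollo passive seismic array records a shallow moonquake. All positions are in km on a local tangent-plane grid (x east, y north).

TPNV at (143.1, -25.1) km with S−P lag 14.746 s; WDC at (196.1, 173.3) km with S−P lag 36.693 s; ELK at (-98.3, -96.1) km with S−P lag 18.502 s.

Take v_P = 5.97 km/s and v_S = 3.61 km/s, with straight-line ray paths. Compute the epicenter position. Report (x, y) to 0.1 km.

66.0 km east, -135.5 km north

Distance from S−P lag: d = Δt · v_P v_S / (v_P − v_S) = Δt · (5.97·3.61)/(5.97−3.61) ≈ 9.1321·Δt.
So d_TPNV = 134.66, d_WDC = 335.08, d_ELK = 168.96 km.
Circle about each station: (x − 143.1)² + (y + 25.1)² = 134.66²; (x − 196.1)² + (y − 173.3)² = 335.08²; (x + 98.3)² + (y + 96.1)² = 168.96².
Subtracting the TPNV equation from the WDC and ELK equations removes the quadratic terms:
106.0 x + 396.8 y = -46764.81
-482.8 x − 142.0 y = -12623.69
Solving the 2×2 system: x ≈ 66.0, y ≈ -135.5 km.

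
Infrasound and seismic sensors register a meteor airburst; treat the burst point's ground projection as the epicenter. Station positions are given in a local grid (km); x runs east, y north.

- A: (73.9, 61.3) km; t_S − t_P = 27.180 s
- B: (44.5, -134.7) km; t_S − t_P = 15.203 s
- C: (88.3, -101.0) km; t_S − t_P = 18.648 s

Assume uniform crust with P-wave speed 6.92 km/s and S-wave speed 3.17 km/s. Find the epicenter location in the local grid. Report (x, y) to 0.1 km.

(-16.2, -69.7)

Distance from S−P lag: d = Δt · v_P v_S / (v_P − v_S) = Δt · (6.92·3.17)/(6.92−3.17) ≈ 5.8497·Δt.
So d_A = 159.00, d_B = 88.93, d_C = 109.09 km.
Circle about each station: (x − 73.9)² + (y − 61.3)² = 159.00²; (x − 44.5)² + (y + 134.7)² = 88.93²; (x − 88.3)² + (y + 101.0)² = 109.09².
Subtracting the A equation from the B and C equations removes the quadratic terms:
-58.8 x − 392.0 y = 28277.90
28.8 x − 324.6 y = 22159.36
Solving the 2×2 system: x ≈ -16.2, y ≈ -69.7 km.
Check against A (with the unrounded x, y): √((x − 73.9)²+(y − 61.3)²) = 159.01 ≈ 159.00 km. ✓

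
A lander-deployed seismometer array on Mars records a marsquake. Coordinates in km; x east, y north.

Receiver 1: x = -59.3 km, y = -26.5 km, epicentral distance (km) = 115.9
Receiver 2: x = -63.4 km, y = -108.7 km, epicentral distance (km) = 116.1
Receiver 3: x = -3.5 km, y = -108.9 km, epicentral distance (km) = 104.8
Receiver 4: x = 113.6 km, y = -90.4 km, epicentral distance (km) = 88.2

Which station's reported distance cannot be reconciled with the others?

Solve using three stations at a time. Using Receiver 1, Receiver 3, Receiver 4 (subtract circle equations pairwise → linear system) gives (x, y) ≈ (56.6, -23.0).
Distances from that point to each station vs reported:
  Receiver 1: calculated 116.0 vs reported 115.9 → residual 0.1 km
  Receiver 2: calculated 147.5 vs reported 116.1 → residual 31.4 km
  Receiver 3: calculated 104.9 vs reported 104.8 → residual 0.1 km
  Receiver 4: calculated 88.3 vs reported 88.2 → residual 0.1 km
Receiver 1, Receiver 3, Receiver 4 are mutually consistent (residuals ≈ 0); Receiver 2 is off by 31.4 km.

Receiver 2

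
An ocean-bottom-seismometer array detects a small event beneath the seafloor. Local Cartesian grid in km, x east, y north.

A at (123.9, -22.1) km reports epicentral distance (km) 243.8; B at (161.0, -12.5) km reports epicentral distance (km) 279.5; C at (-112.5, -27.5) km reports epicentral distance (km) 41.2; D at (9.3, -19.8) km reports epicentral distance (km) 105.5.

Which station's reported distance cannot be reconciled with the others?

Solve using three stations at a time. Using A, B, C (subtract circle equations pairwise → linear system) gives (x, y) ≈ (-117.3, 13.5).
Distances from that point to each station vs reported:
  A: calculated 243.8 vs reported 243.8 → residual 0.0 km
  B: calculated 279.5 vs reported 279.5 → residual 0.0 km
  C: calculated 41.3 vs reported 41.2 → residual 0.1 km
  D: calculated 130.9 vs reported 105.5 → residual 25.4 km
A, B, C are mutually consistent (residuals ≈ 0); D is off by 25.4 km.

D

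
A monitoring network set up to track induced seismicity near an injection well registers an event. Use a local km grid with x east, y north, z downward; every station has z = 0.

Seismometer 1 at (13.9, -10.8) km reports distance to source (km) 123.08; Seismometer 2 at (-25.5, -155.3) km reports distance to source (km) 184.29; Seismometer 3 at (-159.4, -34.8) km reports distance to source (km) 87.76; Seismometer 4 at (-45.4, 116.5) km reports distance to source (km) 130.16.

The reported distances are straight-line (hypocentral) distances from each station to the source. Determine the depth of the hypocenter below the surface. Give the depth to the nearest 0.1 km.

Each station gives a sphere (x−x_i)² + (y−y_i)² + z² = d_i² (stations at z=0).
Subtracting the Seismometer 1 sphere from Seismometer 2 and Seismometer 3: z² cancels, leaving linear equations in x and y:
-78.8 x − 289.0 y = 5644.37
-346.6 x − 48.0 y = 33756.42
Solving: x ≈ -98.404, y ≈ 7.301 km (keep extra digits for the depth step; rounded: -98.4, 7.3).
Then from the Seismometer 1 sphere: z² = 123.08² − (x − 13.9)² − (y + 10.8)² with x = -98.404, y = 7.301, so z ≈ 46.998 ≈ 47.0 km.

depth ≈ 47.0 km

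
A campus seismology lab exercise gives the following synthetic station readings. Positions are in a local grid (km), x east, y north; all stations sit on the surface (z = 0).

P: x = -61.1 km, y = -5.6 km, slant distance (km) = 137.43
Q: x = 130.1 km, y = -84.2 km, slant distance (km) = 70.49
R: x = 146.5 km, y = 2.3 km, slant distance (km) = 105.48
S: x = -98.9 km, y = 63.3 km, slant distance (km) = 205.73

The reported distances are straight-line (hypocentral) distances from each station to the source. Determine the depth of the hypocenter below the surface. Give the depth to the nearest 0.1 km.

Each station gives a sphere (x−x_i)² + (y−y_i)² + z² = d_i² (stations at z=0).
Subtracting the P sphere from Q and R: z² cancels, leaving linear equations in x and y:
382.4 x − 157.2 y = 34169.24
415.2 x + 15.8 y = 25463.94
Solving: x ≈ 63.704, y ≈ -62.398 km (keep extra digits for the depth step; rounded: 63.7, -62.4).
Then from the P sphere: z² = 137.43² − (x + 61.1)² − (y + 5.6)² with x = 63.704, y = -62.398, so z ≈ 9.217 ≈ 9.2 km.

9.2 km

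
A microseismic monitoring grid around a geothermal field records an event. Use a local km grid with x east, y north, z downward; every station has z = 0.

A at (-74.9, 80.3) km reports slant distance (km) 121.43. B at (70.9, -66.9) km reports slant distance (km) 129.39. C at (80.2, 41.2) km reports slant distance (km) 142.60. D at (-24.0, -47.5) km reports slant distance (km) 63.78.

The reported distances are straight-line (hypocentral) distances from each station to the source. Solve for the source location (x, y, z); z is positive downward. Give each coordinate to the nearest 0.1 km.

x ≈ -35.7 km, y ≈ -19.9 km, depth ≈ 56.3 km

Each station gives a sphere (x−x_i)² + (y−y_i)² + z² = d_i² (stations at z=0).
Subtracting the A sphere from B and C: z² cancels, leaving linear equations in x and y:
291.6 x − 294.4 y = -4552.21
310.2 x − 78.2 y = -9518.14
Solving: x ≈ -35.700, y ≈ -19.898 km (keep extra digits for the depth step; rounded: -35.7, -19.9).
Then from the A sphere: z² = 121.43² − (x + 74.9)² − (y − 80.3)² with x = -35.700, y = -19.898, so z ≈ 56.294 ≈ 56.3 km.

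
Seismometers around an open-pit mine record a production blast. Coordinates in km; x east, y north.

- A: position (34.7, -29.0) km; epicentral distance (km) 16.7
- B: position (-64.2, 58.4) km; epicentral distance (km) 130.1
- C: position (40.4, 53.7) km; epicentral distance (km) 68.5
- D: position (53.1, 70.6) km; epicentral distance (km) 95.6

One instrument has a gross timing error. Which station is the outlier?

Solve using three stations at a time. Using A, B, C (subtract circle equations pairwise → linear system) gives (x, y) ≈ (43.4, -14.7).
Distances from that point to each station vs reported:
  A: calculated 16.7 vs reported 16.7 → residual 0.0 km
  B: calculated 130.1 vs reported 130.1 → residual 0.0 km
  C: calculated 68.5 vs reported 68.5 → residual 0.0 km
  D: calculated 85.9 vs reported 95.6 → residual 9.7 km
A, B, C are mutually consistent (residuals ≈ 0); D is off by 9.7 km.

D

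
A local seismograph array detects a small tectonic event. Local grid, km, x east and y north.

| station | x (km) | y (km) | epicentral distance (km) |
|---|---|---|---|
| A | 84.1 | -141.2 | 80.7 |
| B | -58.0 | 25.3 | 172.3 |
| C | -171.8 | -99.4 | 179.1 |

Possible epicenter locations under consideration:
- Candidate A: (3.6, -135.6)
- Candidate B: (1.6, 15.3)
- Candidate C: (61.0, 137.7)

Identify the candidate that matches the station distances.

Candidate A

For each candidate, compare |candidate − station| to the reported distance:
Candidate A: residuals A 0.0, B 0.0, C 0.0 → max 0.0 km
Candidate B: residuals A 96.2, B 111.9, C 28.8 → max 111.9 km
Candidate C: residuals A 199.2, B 8.6, C 153.2 → max 199.2 km
Only Candidate A has all residuals ≈ 0.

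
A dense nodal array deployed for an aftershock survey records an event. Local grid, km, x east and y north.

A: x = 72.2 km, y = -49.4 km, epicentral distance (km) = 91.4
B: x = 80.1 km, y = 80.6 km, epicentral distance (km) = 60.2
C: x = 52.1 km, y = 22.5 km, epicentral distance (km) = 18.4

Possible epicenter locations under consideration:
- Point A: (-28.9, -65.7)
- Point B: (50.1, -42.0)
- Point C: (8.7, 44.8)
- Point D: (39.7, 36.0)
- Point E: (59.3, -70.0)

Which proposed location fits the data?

Point D

For each candidate, compare |candidate − station| to the reported distance:
Point A: residuals A 11.0, B 122.2, C 101.4 → max 122.2 km
Point B: residuals A 68.1, B 66.0, C 46.1 → max 68.1 km
Point C: residuals A 22.2, B 19.7, C 30.4 → max 30.4 km
Point D: residuals A 0.0, B 0.0, C 0.1 → max 0.1 km
Point E: residuals A 67.1, B 91.8, C 74.4 → max 91.8 km
Only Point D has all residuals ≈ 0.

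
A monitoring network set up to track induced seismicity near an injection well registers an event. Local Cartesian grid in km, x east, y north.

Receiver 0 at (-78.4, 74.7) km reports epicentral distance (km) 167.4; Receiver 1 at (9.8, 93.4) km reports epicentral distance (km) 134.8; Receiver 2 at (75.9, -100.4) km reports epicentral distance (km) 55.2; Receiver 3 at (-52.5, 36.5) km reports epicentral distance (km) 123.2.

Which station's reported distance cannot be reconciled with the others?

Solve using three stations at a time. Using Receiver 0, Receiver 1, Receiver 3 (subtract circle equations pairwise → linear system) gives (x, y) ≈ (47.1, -36.2).
Distances from that point to each station vs reported:
  Receiver 0: calculated 167.5 vs reported 167.4 → residual 0.1 km
  Receiver 1: calculated 134.9 vs reported 134.8 → residual 0.1 km
  Receiver 2: calculated 70.3 vs reported 55.2 → residual 15.1 km
  Receiver 3: calculated 123.3 vs reported 123.2 → residual 0.1 km
Receiver 0, Receiver 1, Receiver 3 are mutually consistent (residuals ≈ 0); Receiver 2 is off by 15.1 km.

Receiver 2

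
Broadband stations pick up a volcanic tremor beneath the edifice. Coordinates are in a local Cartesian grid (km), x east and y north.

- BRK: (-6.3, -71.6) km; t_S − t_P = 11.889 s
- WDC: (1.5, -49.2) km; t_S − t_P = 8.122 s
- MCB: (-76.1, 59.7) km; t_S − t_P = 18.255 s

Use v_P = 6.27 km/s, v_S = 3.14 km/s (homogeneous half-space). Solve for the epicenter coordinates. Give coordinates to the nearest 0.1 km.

x ≈ 20.8 km, y ≈ -1.9 km

Distance from S−P lag: d = Δt · v_P v_S / (v_P − v_S) = Δt · (6.27·3.14)/(6.27−3.14) ≈ 6.2900·Δt.
So d_BRK = 74.78, d_WDC = 51.09, d_MCB = 114.82 km.
Circle about each station: (x + 6.3)² + (y + 71.6)² = 74.78²; (x − 1.5)² + (y + 49.2)² = 51.09²; (x + 76.1)² + (y − 59.7)² = 114.82².
Subtracting pairs of circle equations eliminates x²+y² and gives linear equations (the radical axes):
15.6 x + 44.8 y = 238.50
-139.6 x + 262.6 y = -3402.53
Solving the 2×2 system: x ≈ 20.8, y ≈ -1.9 km.
Check against BRK (with the unrounded x, y): √((x + 6.3)²+(y + 71.6)²) = 74.76 ≈ 74.78 km. ✓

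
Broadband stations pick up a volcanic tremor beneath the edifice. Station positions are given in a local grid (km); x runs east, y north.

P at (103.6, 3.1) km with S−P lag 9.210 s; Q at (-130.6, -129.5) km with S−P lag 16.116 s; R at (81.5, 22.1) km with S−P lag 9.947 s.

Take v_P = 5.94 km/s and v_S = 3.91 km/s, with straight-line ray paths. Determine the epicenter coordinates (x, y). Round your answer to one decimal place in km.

Distance from S−P lag: d = Δt · v_P v_S / (v_P − v_S) = Δt · (5.94·3.91)/(5.94−3.91) ≈ 11.4411·Δt.
So d_P = 105.37, d_Q = 184.38, d_R = 113.80 km.
Circle about each station: (x − 103.6)² + (y − 3.1)² = 105.37²; (x + 130.6)² + (y + 129.5)² = 184.38²; (x − 81.5)² + (y − 22.1)² = 113.80².
Subtracting pairs of circle equations eliminates x²+y² and gives linear equations (the radical axes):
-468.4 x − 265.2 y = 190.89
-44.2 x + 38.0 y = -5459.51
Solving the 2×2 system: x ≈ 48.8, y ≈ -86.9 km.

x ≈ 48.8 km, y ≈ -86.9 km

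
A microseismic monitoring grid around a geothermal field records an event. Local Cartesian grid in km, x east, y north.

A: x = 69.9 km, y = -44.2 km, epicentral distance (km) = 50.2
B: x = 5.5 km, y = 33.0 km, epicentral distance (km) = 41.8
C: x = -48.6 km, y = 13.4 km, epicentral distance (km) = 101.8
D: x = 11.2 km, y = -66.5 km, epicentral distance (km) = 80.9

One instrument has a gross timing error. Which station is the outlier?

Solve using three stations at a time. Using A, C, D (subtract circle equations pairwise → linear system) gives (x, y) ≈ (52.7, 3.0).
Distances from that point to each station vs reported:
  A: calculated 50.2 vs reported 50.2 → residual 0.0 km
  B: calculated 55.9 vs reported 41.8 → residual 14.1 km
  C: calculated 101.8 vs reported 101.8 → residual 0.0 km
  D: calculated 80.9 vs reported 80.9 → residual 0.0 km
A, C, D are mutually consistent (residuals ≈ 0); B is off by 14.1 km.

B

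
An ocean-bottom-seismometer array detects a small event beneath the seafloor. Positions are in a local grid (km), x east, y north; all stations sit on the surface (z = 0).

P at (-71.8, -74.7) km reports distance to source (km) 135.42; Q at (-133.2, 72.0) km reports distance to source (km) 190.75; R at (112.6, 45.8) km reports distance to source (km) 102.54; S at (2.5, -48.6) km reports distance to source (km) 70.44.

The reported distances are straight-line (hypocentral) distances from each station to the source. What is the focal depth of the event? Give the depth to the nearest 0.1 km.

Each station gives a sphere (x−x_i)² + (y−y_i)² + z² = d_i² (stations at z=0).
Subtracting the P sphere from Q and R: z² cancels, leaving linear equations in x and y:
-122.8 x + 293.4 y = -5856.08
368.8 x + 241.0 y = 11865.19
Solving: x ≈ 35.505, y ≈ -5.099 km (keep extra digits for the depth step; rounded: 35.5, -5.1).
Then from the P sphere: z² = 135.42² − (x + 71.8)² − (y + 74.7)² with x = 35.505, y = -5.099, so z ≈ 44.496 ≈ 44.5 km.
Check against S (with the unrounded solution): distance 70.44 ≈ 70.44 km. ✓

z ≈ 44.5 km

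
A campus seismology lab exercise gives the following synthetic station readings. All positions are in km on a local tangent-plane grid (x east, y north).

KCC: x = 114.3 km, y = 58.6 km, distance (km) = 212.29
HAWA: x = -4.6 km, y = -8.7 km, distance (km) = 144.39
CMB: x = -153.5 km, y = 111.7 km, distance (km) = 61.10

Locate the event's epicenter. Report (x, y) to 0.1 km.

Circle about each station: (x − 114.3)² + (y − 58.6)² = 212.29²; (x + 4.6)² + (y + 8.7)² = 144.39²; (x + 153.5)² + (y − 111.7)² = 61.10².
Subtracting the KCC equation from the HAWA and CMB equations removes the quadratic terms:
-237.8 x − 134.6 y = 7816.97
-535.6 x + 106.2 y = 60874.52
Solving the 2×2 system: x ≈ -92.7, y ≈ 105.7 km.
Check against KCC (with the unrounded x, y): √((x − 114.3)²+(y − 58.6)²) = 212.29 ≈ 212.29 km. ✓

-92.7 km east, 105.7 km north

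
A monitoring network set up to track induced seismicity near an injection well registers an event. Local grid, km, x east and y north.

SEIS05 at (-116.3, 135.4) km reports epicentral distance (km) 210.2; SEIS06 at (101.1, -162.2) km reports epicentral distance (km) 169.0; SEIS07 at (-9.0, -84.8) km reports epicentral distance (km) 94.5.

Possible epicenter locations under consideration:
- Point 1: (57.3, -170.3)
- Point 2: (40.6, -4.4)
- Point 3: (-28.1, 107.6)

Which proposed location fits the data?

Point 2

For each candidate, compare |candidate − station| to the reported distance:
Point 1: residuals SEIS05 141.4, SEIS06 124.5, SEIS07 13.7 → max 141.4 km
Point 2: residuals SEIS05 0.1, SEIS06 0.0, SEIS07 0.0 → max 0.1 km
Point 3: residuals SEIS05 117.7, SEIS06 130.1, SEIS07 98.8 → max 130.1 km
Only Point 2 has all residuals ≈ 0.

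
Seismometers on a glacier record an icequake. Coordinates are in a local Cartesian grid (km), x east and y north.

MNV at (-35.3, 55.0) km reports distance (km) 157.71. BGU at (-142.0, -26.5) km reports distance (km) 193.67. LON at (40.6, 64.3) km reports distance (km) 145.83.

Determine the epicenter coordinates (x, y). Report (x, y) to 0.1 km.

43.7 km east, -81.5 km north

Circle about each station: (x + 35.3)² + (y − 55.0)² = 157.71²; (x + 142.0)² + (y + 26.5)² = 193.67²; (x − 40.6)² + (y − 64.3)² = 145.83².
Subtracting the MNV equation from the BGU and LON equations removes the quadratic terms:
-213.4 x − 163.0 y = 3959.54
151.8 x + 18.6 y = 5117.82
Solving the 2×2 system: x ≈ 43.7, y ≈ -81.5 km.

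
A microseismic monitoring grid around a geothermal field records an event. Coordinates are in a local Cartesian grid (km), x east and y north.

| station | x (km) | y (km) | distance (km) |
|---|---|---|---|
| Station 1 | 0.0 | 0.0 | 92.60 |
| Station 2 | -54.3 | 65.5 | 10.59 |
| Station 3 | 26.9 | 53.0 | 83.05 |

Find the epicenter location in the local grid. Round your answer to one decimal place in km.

(-52.9, 76.0)

Circle about each station: x² + y² = 92.60²; (x + 54.3)² + (y − 65.5)² = 10.59²; (x − 26.9)² + (y − 53.0)² = 83.05².
Subtracting pairs of circle equations eliminates x²+y² and gives linear equations (the radical axes):
-108.6 x + 131.0 y = 15701.35
53.8 x + 106.0 y = 5210.07
Solving the 2×2 system: x ≈ -52.9, y ≈ 76.0 km.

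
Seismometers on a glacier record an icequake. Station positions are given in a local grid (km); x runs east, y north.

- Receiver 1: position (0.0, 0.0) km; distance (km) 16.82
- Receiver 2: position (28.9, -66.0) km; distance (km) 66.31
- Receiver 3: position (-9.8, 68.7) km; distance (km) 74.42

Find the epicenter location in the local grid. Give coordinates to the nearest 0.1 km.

Circle about each station: x² + y² = 16.82²; (x − 28.9)² + (y + 66.0)² = 66.31²; (x + 9.8)² + (y − 68.7)² = 74.42².
Subtracting the Receiver 1 equation from the Receiver 2 and Receiver 3 equations removes the quadratic terms:
57.8 x − 132.0 y = 1077.11
-19.6 x + 137.4 y = -439.69
Solving the 2×2 system: x ≈ 16.8, y ≈ -0.8 km.

(16.8, -0.8)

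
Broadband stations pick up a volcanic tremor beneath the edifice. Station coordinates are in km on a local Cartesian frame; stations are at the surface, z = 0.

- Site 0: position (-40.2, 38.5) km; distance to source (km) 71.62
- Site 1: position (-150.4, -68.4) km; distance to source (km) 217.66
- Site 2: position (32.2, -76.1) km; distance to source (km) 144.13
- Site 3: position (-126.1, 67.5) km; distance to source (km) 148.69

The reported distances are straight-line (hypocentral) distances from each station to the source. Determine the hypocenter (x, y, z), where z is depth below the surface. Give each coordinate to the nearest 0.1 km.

(19.5, 64.3, 30.0)

Each station gives a sphere (x−x_i)² + (y−y_i)² + z² = d_i² (stations at z=0).
Subtracting the Site 0 sphere from Site 1 and Site 2: z² cancels, leaving linear equations in x and y:
-220.4 x − 213.8 y = -18046.02
144.8 x − 229.2 y = -11914.27
Solving: x ≈ 19.502, y ≈ 64.302 km (keep extra digits for the depth step; rounded: 19.5, 64.3).
Then from the Site 0 sphere: z² = 71.62² − (x + 40.2)² − (y − 38.5)² with x = 19.502, y = 64.302, so z ≈ 29.989 ≈ 30.0 km.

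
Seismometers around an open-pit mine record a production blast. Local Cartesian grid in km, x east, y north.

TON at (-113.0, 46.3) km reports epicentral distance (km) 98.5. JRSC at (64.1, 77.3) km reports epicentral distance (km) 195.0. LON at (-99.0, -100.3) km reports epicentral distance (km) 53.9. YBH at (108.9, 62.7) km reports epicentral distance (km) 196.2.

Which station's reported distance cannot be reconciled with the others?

YBH

Solve using three stations at a time. Using TON, JRSC, LON (subtract circle equations pairwise → linear system) gives (x, y) ≈ (-85.2, -48.2).
Distances from that point to each station vs reported:
  TON: calculated 98.5 vs reported 98.5 → residual 0.0 km
  JRSC: calculated 195.0 vs reported 195.0 → residual 0.0 km
  LON: calculated 53.9 vs reported 53.9 → residual 0.0 km
  YBH: calculated 223.5 vs reported 196.2 → residual 27.3 km
TON, JRSC, LON are mutually consistent (residuals ≈ 0); YBH is off by 27.3 km.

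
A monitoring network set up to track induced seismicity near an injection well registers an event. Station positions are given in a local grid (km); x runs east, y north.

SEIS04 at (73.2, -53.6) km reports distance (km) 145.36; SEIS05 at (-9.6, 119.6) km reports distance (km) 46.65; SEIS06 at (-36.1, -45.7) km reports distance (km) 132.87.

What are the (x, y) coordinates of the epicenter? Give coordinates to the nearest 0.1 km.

11.9 km east, 78.2 km north

Circle about each station: (x − 73.2)² + (y + 53.6)² = 145.36²; (x + 9.6)² + (y − 119.6)² = 46.65²; (x + 36.1)² + (y + 45.7)² = 132.87².
Subtracting the SEIS04 equation from the SEIS05 and SEIS06 equations removes the quadratic terms:
-165.6 x + 346.4 y = 25118.43
-218.6 x + 15.8 y = -1364.41
Solving the 2×2 system: x ≈ 11.9, y ≈ 78.2 km.
Check against SEIS04 (with the unrounded x, y): √((x − 73.2)²+(y + 53.6)²) = 145.36 ≈ 145.36 km. ✓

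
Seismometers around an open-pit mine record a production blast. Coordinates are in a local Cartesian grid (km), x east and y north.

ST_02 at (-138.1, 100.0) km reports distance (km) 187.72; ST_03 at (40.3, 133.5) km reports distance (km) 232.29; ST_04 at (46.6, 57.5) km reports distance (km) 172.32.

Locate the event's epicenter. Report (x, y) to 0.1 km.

Circle about each station: (x + 138.1)² + (y − 100.0)² = 187.72²; (x − 40.3)² + (y − 133.5)² = 232.29²; (x − 46.6)² + (y − 57.5)² = 172.32².
Subtracting the ST_02 equation from the ST_03 and ST_04 equations removes the quadratic terms:
356.8 x + 67.0 y = -28345.12
369.4 x − 85.0 y = -18049.18
Solving the 2×2 system: x ≈ -65.7, y ≈ -73.2 km.

-65.7 km east, -73.2 km north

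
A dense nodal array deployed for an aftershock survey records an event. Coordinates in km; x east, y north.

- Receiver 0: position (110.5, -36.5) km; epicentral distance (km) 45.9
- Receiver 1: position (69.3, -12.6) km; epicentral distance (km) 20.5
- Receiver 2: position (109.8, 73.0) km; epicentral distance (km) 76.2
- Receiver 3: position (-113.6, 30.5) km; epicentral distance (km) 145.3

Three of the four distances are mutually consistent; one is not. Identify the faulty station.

Receiver 3

Solve using three stations at a time. Using Receiver 0, Receiver 1, Receiver 2 (subtract circle equations pairwise → linear system) gives (x, y) ≈ (84.4, 1.2).
Distances from that point to each station vs reported:
  Receiver 0: calculated 45.9 vs reported 45.9 → residual 0.0 km
  Receiver 1: calculated 20.4 vs reported 20.5 → residual 0.1 km
  Receiver 2: calculated 76.2 vs reported 76.2 → residual 0.0 km
  Receiver 3: calculated 200.1 vs reported 145.3 → residual 54.8 km
Receiver 0, Receiver 1, Receiver 2 are mutually consistent (residuals ≈ 0); Receiver 3 is off by 54.8 km.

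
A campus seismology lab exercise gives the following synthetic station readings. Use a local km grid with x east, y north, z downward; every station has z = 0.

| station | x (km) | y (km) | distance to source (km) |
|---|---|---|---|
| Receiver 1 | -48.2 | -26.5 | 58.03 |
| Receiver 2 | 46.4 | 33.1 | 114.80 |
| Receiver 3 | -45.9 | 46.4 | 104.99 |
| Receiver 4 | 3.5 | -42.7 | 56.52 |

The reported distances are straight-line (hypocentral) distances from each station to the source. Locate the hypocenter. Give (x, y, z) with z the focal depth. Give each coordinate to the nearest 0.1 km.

x ≈ -23.4 km, y ≈ -43.3 km, depth ≈ 49.7 km

Each station gives a sphere (x−x_i)² + (y−y_i)² + z² = d_i² (stations at z=0).
Subtracting the Receiver 1 sphere from Receiver 2 and Receiver 3: z² cancels, leaving linear equations in x and y:
189.2 x + 119.2 y = -9588.48
4.6 x + 145.8 y = -6421.14
Solving: x ≈ -23.398, y ≈ -43.303 km (keep extra digits for the depth step; rounded: -23.4, -43.3).
Then from the Receiver 1 sphere: z² = 58.03² − (x + 48.2)² − (y + 26.5)² with x = -23.398, y = -43.303, so z ≈ 49.699 ≈ 49.7 km.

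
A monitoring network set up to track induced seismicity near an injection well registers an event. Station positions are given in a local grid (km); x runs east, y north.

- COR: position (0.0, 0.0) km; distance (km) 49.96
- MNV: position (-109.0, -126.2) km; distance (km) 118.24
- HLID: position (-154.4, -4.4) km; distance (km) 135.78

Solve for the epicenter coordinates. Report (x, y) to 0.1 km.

(-24.4, -43.6)

Circle about each station: x² + y² = 49.96²; (x + 109.0)² + (y + 126.2)² = 118.24²; (x + 154.4)² + (y + 4.4)² = 135.78².
Subtracting the COR equation from the MNV and HLID equations removes the quadratic terms:
-218.0 x − 252.4 y = 16322.74
-308.8 x − 8.8 y = 7918.51
Solving the 2×2 system: x ≈ -24.4, y ≈ -43.6 km.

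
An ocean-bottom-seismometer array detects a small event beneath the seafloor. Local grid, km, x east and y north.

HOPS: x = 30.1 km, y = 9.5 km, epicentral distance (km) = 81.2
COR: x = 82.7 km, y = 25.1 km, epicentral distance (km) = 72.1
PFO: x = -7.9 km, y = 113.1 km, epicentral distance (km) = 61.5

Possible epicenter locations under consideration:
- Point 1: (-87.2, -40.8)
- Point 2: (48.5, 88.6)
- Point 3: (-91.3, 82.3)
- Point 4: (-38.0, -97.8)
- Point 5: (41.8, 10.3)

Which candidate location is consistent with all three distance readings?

For each candidate, compare |candidate − station| to the reported distance:
Point 1: residuals HOPS 46.4, COR 110.1, PFO 111.6 → max 111.6 km
Point 2: residuals HOPS 0.0, COR 0.0, PFO 0.0 → max 0.0 km
Point 3: residuals HOPS 60.4, COR 111.1, PFO 27.4 → max 111.1 km
Point 4: residuals HOPS 45.9, COR 100.2, PFO 151.5 → max 151.5 km
Point 5: residuals HOPS 69.5, COR 28.6, PFO 52.7 → max 69.5 km
Only Point 2 has all residuals ≈ 0.

Point 2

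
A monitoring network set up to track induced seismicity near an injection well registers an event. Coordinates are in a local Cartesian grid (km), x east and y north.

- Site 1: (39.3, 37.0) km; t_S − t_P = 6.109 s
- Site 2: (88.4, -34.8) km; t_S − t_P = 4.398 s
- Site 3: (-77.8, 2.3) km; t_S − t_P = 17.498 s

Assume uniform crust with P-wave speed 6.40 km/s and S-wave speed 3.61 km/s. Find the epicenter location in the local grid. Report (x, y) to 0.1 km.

66.9 km east, -5.4 km north

Distance from S−P lag: d = Δt · v_P v_S / (v_P − v_S) = Δt · (6.40·3.61)/(6.40−3.61) ≈ 8.2810·Δt.
So d_Site 1 = 50.59, d_Site 2 = 36.42, d_Site 3 = 144.90 km.
Circle about each station: (x − 39.3)² + (y − 37.0)² = 50.59²; (x − 88.4)² + (y + 34.8)² = 36.42²; (x + 77.8)² + (y − 2.3)² = 144.90².
Subtracting the Site 1 equation from the Site 2 and Site 3 equations removes the quadratic terms:
98.2 x − 143.6 y = 7345.04
-234.2 x − 69.4 y = -15292.02
Solving the 2×2 system: x ≈ 66.9, y ≈ -5.4 km.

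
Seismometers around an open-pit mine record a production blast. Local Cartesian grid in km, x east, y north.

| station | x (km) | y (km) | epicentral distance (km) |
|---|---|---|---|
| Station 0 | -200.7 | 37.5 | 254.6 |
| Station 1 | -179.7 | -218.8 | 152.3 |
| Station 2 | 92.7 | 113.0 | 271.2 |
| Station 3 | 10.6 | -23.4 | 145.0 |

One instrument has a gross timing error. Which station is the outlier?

Solve using three stations at a time. Using Station 0, Station 1, Station 3 (subtract circle equations pairwise → linear system) gives (x, y) ≈ (-39.4, -159.5).
Distances from that point to each station vs reported:
  Station 0: calculated 254.6 vs reported 254.6 → residual 0.0 km
  Station 1: calculated 152.3 vs reported 152.3 → residual 0.0 km
  Station 2: calculated 302.8 vs reported 271.2 → residual 31.6 km
  Station 3: calculated 145.0 vs reported 145.0 → residual 0.0 km
Station 0, Station 1, Station 3 are mutually consistent (residuals ≈ 0); Station 2 is off by 31.6 km.

Station 2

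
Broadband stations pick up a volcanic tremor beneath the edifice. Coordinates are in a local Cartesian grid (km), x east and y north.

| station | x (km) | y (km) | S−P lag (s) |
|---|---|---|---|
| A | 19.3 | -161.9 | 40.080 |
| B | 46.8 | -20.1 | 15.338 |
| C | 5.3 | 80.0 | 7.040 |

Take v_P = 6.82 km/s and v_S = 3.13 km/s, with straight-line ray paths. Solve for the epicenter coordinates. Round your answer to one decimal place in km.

(44.4, 68.6)

Distance from S−P lag: d = Δt · v_P v_S / (v_P − v_S) = Δt · (6.82·3.13)/(6.82−3.13) ≈ 5.7850·Δt.
So d_A = 231.86, d_B = 88.73, d_C = 40.73 km.
Circle about each station: (x − 19.3)² + (y + 161.9)² = 231.86²; (x − 46.8)² + (y + 20.1)² = 88.73²; (x − 5.3)² + (y − 80.0)² = 40.73².
Subtracting the A equation from the B and C equations removes the quadratic terms:
55.0 x + 283.6 y = 21896.20
-28.0 x + 483.8 y = 31944.12
Solving the 2×2 system: x ≈ 44.4, y ≈ 68.6 km.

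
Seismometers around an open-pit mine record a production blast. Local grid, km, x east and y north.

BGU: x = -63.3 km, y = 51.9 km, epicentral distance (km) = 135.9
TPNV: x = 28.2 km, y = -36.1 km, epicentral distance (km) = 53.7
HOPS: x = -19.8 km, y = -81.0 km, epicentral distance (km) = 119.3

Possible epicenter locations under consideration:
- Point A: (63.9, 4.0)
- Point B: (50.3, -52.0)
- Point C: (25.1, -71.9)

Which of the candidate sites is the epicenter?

Point A

For each candidate, compare |candidate − station| to the reported distance:
Point A: residuals BGU 0.0, TPNV 0.0, HOPS 0.0 → max 0.0 km
Point B: residuals BGU 18.0, TPNV 26.5, HOPS 43.4 → max 43.4 km
Point C: residuals BGU 16.2, TPNV 17.8, HOPS 73.5 → max 73.5 km
Only Point A has all residuals ≈ 0.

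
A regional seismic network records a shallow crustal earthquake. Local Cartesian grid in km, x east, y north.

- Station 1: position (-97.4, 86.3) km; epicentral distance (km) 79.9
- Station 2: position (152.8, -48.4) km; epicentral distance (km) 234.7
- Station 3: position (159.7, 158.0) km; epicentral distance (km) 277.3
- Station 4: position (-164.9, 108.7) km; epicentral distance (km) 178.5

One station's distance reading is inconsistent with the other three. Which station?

Solve using three stations at a time. Using Station 1, Station 2, Station 3 (subtract circle equations pairwise → linear system) gives (x, y) ≈ (-74.6, 9.7).
Distances from that point to each station vs reported:
  Station 1: calculated 79.9 vs reported 79.9 → residual 0.0 km
  Station 2: calculated 234.7 vs reported 234.7 → residual 0.0 km
  Station 3: calculated 277.3 vs reported 277.3 → residual 0.0 km
  Station 4: calculated 134.0 vs reported 178.5 → residual 44.5 km
Station 1, Station 2, Station 3 are mutually consistent (residuals ≈ 0); Station 4 is off by 44.5 km.

Station 4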